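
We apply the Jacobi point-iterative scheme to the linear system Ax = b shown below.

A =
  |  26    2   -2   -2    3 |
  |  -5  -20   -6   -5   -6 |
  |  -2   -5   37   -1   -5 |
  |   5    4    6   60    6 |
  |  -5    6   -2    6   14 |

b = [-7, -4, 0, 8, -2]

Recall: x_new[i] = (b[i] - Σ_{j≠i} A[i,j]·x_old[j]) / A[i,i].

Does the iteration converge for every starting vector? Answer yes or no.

yes

Write A = D+L+U with D = diag(26, -20, 37, 60, 14).
T_J = -D⁻¹(L+U): T[3,1] = -(4)/(60) = -0.0667; T[3,3] = 0.
  T[0,:] = [+0.0000 -0.0769 +0.0769 +0.0769 -0.1154]
  T[1,:] = [-0.2500 +0.0000 -0.3000 -0.2500 -0.3000]
  T[2,:] = [+0.0541 +0.1351 +0.0000 +0.0270 +0.1351]
  T[3,:] = [-0.0833 -0.0667 -0.1000 +0.0000 -0.1000]
  T[4,:] = [+0.3571 -0.4286 +0.1429 -0.4286 +0.0000]
eigenvalue magnitudes: 0.3833, 0.3149, 0.1315, 0.1084, 0.1084.
ρ(T) = max|λ| = 0.3833; 0.3833 < 1: convergent.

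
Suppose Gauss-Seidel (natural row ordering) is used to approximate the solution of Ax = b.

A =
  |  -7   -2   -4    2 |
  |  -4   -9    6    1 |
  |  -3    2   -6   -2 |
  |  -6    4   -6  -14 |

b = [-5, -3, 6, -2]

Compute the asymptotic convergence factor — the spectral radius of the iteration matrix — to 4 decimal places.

0.5592

Let D = diag(-7, -9, -6, -14); L, U the strict triangles.
GS T = -(D+L)⁻¹U: row 0 first, T[0,2] = -(-4)/(-7) = -0.5714; later rows by forward substitution.
  T[0,:] = [+0.0000  -0.2857  -0.5714  +0.2857]
  T[1,:] = [+0.0000  +0.1270  +0.9206  -0.0159]
  T[2,:] = [+0.0000  +0.1852  +0.5926  -0.4815]
  T[3,:] = [+0.0000  +0.0794  +0.2540  +0.0794]
|eigenvalues of T|: 0.5592, 0.3710, 0.1312, 0.0000.
spectral radius ρ = 0.5592; 0.5592 < 1, so it converges for any x₀.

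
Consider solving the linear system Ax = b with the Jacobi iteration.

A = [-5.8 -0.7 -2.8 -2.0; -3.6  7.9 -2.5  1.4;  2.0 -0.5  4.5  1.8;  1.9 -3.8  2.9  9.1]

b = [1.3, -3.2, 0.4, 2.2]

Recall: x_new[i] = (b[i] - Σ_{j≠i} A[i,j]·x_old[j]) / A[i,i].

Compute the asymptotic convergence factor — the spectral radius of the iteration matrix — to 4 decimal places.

0.8325

Let D = diag(-5.8, 7.9, 4.5, 9.1); L, U the strict triangles.
Jacobi T = -D⁻¹(L+U): T[0,2] = -(-2.8)/(-5.8) = -0.4828; T[0,0] = 0.
  T[0,:] = [+0.0000  -0.1207  -0.4828  -0.3448]
  T[1,:] = [+0.4557  +0.0000  +0.3165  -0.1772]
  T[2,:] = [-0.4444  +0.1111  +0.0000  -0.4000]
  T[3,:] = [-0.2088  +0.4176  -0.3187  +0.0000]
|eigenvalues of T|: 0.8325, 0.4773, 0.4509, 0.4509.
spectral radius ρ = 0.8325; 0.8325 < 1: convergent.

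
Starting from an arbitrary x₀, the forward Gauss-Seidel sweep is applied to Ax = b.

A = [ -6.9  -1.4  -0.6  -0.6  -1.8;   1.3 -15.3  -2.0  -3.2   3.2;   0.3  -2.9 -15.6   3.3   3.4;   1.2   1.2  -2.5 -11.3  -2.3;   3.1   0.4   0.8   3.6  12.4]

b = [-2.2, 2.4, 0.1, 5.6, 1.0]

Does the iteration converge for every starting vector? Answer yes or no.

yes

Write A = D+L+U with D = diag(-6.9, -15.3, -15.6, -11.3, 12.4).
T_GS = -(D+L)⁻¹U: row 0 first, T[0,4] = -(-1.8)/(-6.9) = -0.2609; later rows by forward substitution.
  T[0,:] = [+0.0000  -0.2029  -0.0870  -0.0870  -0.2609]
  T[1,:] = [+0.0000  -0.0172  -0.1381  -0.2165  +0.1870]
  T[2,:] = [+0.0000  -0.0007  +0.0240  +0.2501  +0.1782]
  T[3,:] = [+0.0000  -0.0232  -0.0292  -0.0876  -0.2508]
  T[4,:] = [+0.0000  +0.0581  +0.0331  +0.0380  +0.1205]
|λ(T)| sorted: 0.1953, 0.1298, 0.1061, 0.1061, 0.0000.
ρ = 0.1953; 0.1953 < 1: convergent.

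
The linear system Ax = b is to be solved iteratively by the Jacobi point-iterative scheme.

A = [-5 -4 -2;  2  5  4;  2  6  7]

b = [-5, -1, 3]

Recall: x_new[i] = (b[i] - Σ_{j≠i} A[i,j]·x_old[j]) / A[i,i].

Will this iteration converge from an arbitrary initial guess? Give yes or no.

Split A = D + L + U, D = diag(-5, 5, 7).
Jacobi: T = -D⁻¹(L+U), T[1,2] = -(4)/(5) = -0.8000; T[1,1] = 0.
  T[0,:] = [+0.0000  -0.8000  -0.4000]
  T[1,:] = [-0.4000  +0.0000  -0.8000]
  T[2,:] = [-0.2857  -0.8571  +0.0000]
|eigenvalues of T|: 1.1795, 0.8664, 0.3131.
ρ = 1.1795; 1.1795 > 1: divergent.

no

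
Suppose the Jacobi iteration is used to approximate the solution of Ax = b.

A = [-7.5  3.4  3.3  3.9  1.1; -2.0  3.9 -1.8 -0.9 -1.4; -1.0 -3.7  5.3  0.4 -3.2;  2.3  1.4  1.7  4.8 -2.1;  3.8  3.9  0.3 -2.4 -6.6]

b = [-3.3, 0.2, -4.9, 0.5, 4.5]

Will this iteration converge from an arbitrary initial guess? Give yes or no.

no

Let D = diag(-7.5, 3.9, 5.3, 4.8, -6.6); L, U the strict triangles.
T_J = -D⁻¹(L+U): T[1,2] = -(-1.8)/(3.9) = +0.4615; T[1,1] = 0.
  T[0,:] = [+0.0000  +0.4533  +0.4400  +0.5200  +0.1467]
  T[1,:] = [+0.5128  +0.0000  +0.4615  +0.2308  +0.3590]
  T[2,:] = [+0.1887  +0.6981  +0.0000  -0.0755  +0.6038]
  T[3,:] = [-0.4792  -0.2917  -0.3542  +0.0000  +0.4375]
  T[4,:] = [+0.5758  +0.5909  +0.0455  -0.3636  +0.0000]
eigenvalue magnitudes: 1.2065, 0.7643, 0.7643, 0.5869, 0.0079.
spectral radius ρ = 1.2065; 1.2065 > 1: divergent.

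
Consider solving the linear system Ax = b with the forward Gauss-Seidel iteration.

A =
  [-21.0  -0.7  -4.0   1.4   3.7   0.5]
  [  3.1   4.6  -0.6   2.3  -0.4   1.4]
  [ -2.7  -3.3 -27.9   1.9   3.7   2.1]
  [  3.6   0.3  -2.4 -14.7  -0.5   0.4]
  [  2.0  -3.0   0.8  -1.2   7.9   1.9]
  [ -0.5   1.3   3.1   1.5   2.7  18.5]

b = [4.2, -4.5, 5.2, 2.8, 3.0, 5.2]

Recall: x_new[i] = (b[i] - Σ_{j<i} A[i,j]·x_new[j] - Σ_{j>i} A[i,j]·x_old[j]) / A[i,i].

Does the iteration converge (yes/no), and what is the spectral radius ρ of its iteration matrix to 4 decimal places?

Diagonal D = diag(-21, 4.6, -27.9, -14.7, 7.9, 18.5); L, U strict lower/upper.
T_GS = -(D+L)⁻¹U: row 0 first, T[0,4] = -(3.7)/(-21) = +0.1762; later rows by forward substitution.
  T[0,:] = [+0.0000 -0.0333 -0.1905 +0.0667 +0.1762 +0.0238]
  T[1,:] = [+0.0000 +0.0225 +0.2588 -0.5449 -0.0318 -0.3204]
  T[2,:] = [+0.0000 +0.0006 -0.0122 +0.1261 +0.1193 +0.1109]
  T[3,:] = [+0.0000 -0.0078 -0.0394 -0.0154 -0.0110 +0.0084]
  T[4,:] = [+0.0000 +0.0157 +0.1418 -0.2389 -0.0704 -0.3782]
  T[5,:] = [+0.0000 -0.0042 -0.0388 +0.0551 -0.0018 +0.0591]
eigenvalue magnitudes: 0.1708, 0.0806, 0.0806, 0.0290, 0.0020, 0.0000.
ρ(T) = max|λ| = 0.1708; 0.1708 < 1: convergent.

yes, ρ = 0.1708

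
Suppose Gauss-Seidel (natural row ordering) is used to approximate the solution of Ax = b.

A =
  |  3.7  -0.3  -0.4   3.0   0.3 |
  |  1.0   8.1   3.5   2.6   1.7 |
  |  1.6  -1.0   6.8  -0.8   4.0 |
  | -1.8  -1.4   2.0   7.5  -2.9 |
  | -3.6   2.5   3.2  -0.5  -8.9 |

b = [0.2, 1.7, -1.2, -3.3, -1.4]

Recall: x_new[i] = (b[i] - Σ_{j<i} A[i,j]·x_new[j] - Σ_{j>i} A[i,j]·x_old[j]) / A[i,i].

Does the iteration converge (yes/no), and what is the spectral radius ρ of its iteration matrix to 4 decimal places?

yes, ρ = 0.8482

A = D + L + U where D = diag(3.7, 8.1, 6.8, 7.5, -8.9).
T_GS = -(D+L)⁻¹U: row 0 first, T[0,4] = -(0.3)/(3.7) = -0.0811; later rows by forward substitution.
  T[0,:] = [+0.0000, +0.0811, +0.1081, -0.8108, -0.0811]
  T[1,:] = [+0.0000, -0.0100, -0.4454, -0.2209, -0.1999]
  T[2,:] = [+0.0000, -0.0205, -0.0909, +0.2759, -0.5985]
  T[3,:] = [+0.0000, +0.0231, -0.0330, -0.3094, +0.4895]
  T[4,:] = [+0.0000, -0.0443, -0.1997, +0.3825, -0.2661]
eigenvalue magnitudes: 0.8482, 0.2695, 0.0531, 0.0531, 0.0000.
ρ(T) = max|λ| = 0.8482; 0.8482 < 1, so it converges for any x₀.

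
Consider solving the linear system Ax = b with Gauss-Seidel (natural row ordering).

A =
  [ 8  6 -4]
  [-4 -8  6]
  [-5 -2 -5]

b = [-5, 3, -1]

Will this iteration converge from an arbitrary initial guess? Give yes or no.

yes

Let D = diag(8, -8, -5); L, U the strict triangles.
Gauss-Seidel: T = -(D+L)⁻¹U, row 0 first, T[0,1] = -(6)/(8) = -0.7500; later rows by forward substitution.
  T[0,:] = [+0.0000 -0.7500 +0.5000]
  T[1,:] = [+0.0000 +0.3750 +0.5000]
  T[2,:] = [+0.0000 +0.6000 -0.7000]
|roots of det(T-λI)|: 0.9299, 0.6049, 0.0000.
ρ(T) = max|λ| = 0.9299; 0.9299 < 1: convergent.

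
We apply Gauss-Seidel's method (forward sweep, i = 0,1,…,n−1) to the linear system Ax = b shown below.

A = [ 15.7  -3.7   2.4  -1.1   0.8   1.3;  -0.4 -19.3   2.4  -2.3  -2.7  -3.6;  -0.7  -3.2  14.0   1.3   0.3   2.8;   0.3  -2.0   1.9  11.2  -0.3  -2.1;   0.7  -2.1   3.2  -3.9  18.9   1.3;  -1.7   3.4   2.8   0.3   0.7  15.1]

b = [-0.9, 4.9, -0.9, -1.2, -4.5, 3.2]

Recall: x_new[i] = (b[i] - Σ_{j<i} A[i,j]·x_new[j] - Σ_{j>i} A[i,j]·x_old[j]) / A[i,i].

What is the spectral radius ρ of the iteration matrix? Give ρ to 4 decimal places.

0.1687

Diagonal D = diag(15.7, -19.3, 14, 11.2, 18.9, 15.1); L, U strict lower/upper.
GS T = -(D+L)⁻¹U: row 0 first, T[0,4] = -(0.8)/(15.7) = -0.0510; later rows by forward substitution.
  T[0,:] = [+0.0000  +0.2357  -0.1529  +0.0701  -0.0510  -0.0828]
  T[1,:] = [+0.0000  -0.0049  +0.1275  -0.1206  -0.1388  -0.1848]
  T[2,:] = [+0.0000  +0.0107  +0.0215  -0.1169  -0.0557  -0.2464]
  T[3,:] = [+0.0000  -0.0090  +0.0232  -0.0036  +0.0128  +0.1985]
  T[4,:] = [+0.0000  -0.0129  +0.0210  +0.0031  -0.0015  -0.0036]
  T[5,:] = [+0.0000  +0.0264  -0.0513  +0.0567  +0.0357  +0.0742]
|eigenvalues of T|: 0.1687, 0.0791, 0.0791, 0.0649, 0.0082, 0.0000.
ρ = 0.1687; 0.1687 < 1, so it converges for any x₀.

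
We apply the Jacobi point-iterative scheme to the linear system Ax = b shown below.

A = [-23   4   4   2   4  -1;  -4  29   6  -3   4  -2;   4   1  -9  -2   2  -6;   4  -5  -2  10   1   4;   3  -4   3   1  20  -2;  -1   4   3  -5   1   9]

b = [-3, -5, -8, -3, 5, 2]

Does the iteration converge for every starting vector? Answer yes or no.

Write A = D+L+U with D = diag(-23, 29, -9, 10, 20, 9).
Jacobi T = -D⁻¹(L+U): T[5,2] = -(3)/(9) = -0.3333; T[5,5] = 0.
  T[0,:] = [+0.0000, +0.1739, +0.1739, +0.0870, +0.1739, -0.0435]
  T[1,:] = [+0.1379, +0.0000, -0.2069, +0.1034, -0.1379, +0.0690]
  T[2,:] = [+0.4444, +0.1111, +0.0000, -0.2222, +0.2222, -0.6667]
  T[3,:] = [-0.4000, +0.5000, +0.2000, +0.0000, -0.1000, -0.4000]
  T[4,:] = [-0.1500, +0.2000, -0.1500, -0.0500, +0.0000, +0.1000]
  T[5,:] = [+0.1111, -0.4444, -0.3333, +0.5556, -0.1111, +0.0000]
moduli |λ_i(T)| = 0.6460, 0.4965, 0.4965, 0.3915, 0.3915, 0.2094.
ρ = 0.6460; 0.6460 < 1 ⇒ converges.

yes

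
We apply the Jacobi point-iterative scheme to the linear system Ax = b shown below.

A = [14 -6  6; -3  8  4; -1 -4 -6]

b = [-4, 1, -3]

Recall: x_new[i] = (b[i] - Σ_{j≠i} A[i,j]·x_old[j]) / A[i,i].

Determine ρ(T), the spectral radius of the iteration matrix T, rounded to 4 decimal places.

0.8558

Split A = D + L + U, D = diag(14, 8, -6).
Jacobi T = -D⁻¹(L+U): T[0,1] = -(-6)/(14) = +0.4286; T[0,0] = 0.
  T[0,:] = [+0.0000, +0.4286, -0.4286]
  T[1,:] = [+0.3750, +0.0000, -0.5000]
  T[2,:] = [-0.1667, -0.6667, +0.0000]
|roots of det(T-λI)|: 0.8558, 0.5551, 0.3007.
ρ(T) = max|λ| = 0.8558; 0.8558 < 1 ⇒ converges.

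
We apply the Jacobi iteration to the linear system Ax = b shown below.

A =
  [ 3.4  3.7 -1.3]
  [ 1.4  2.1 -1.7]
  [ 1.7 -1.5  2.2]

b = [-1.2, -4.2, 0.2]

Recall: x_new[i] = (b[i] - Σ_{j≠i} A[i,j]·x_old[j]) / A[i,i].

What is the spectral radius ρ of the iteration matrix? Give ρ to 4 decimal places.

Let D = diag(3.4, 2.1, 2.2); L, U the strict triangles.
T_J = -D⁻¹(L+U): T[1,2] = -(-1.7)/(2.1) = +0.8095; T[1,1] = 0.
  T[0,:] = [+0.0000 -1.0882 +0.3824]
  T[1,:] = [-0.6667 +0.0000 +0.8095]
  T[2,:] = [-0.7727 +0.6818 +0.0000]
|λ(T)| sorted: 1.1870, 0.6535, 0.6535.
spectral radius ρ = 1.1870; 1.1870 > 1 ⇒ diverges.

1.1870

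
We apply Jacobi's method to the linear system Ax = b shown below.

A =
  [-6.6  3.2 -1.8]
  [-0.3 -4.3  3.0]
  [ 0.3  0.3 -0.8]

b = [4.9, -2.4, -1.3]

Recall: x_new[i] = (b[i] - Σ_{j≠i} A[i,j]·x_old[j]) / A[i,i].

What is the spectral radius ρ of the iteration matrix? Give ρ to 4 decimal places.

Let D = diag(-6.6, -4.3, -0.8); L, U the strict triangles.
Jacobi: T = -D⁻¹(L+U), T[0,1] = -(3.2)/(-6.6) = +0.4848; T[0,0] = 0.
  T[0,:] = [+0.0000 +0.4848 -0.2727]
  T[1,:] = [-0.0698 +0.0000 +0.6977]
  T[2,:] = [+0.3750 +0.3750 +0.0000]
|eigenvalues of T|: 0.5929, 0.4754, 0.4754.
ρ = 0.5929; 0.5929 < 1, so it converges for any x₀.

0.5929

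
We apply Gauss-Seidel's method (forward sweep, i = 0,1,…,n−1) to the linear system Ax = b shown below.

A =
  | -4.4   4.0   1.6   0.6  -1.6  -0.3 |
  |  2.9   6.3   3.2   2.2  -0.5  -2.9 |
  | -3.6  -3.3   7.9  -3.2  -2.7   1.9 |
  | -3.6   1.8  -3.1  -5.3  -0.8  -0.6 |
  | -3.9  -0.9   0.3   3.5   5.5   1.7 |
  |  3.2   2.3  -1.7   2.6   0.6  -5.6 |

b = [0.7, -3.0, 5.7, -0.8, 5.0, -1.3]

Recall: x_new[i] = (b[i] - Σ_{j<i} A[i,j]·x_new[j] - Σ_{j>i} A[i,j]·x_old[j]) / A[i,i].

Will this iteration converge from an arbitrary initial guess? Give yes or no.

Write A = D+L+U with D = diag(-4.4, 6.3, 7.9, -5.3, 5.5, -5.6).
Gauss-Seidel: T = -(D+L)⁻¹U, row 0 first, T[0,5] = -(-0.3)/(-4.4) = -0.0682; later rows by forward substitution.
  T[0,:] = [+0.0000  +0.9091  +0.3636  +0.1364  -0.3636  -0.0682]
  T[1,:] = [+0.0000  -0.4185  -0.6753  -0.4120  +0.2468  +0.4917]
  T[2,:] = [+0.0000  +0.2395  -0.1164  +0.2951  +0.2791  -0.0662]
  T[3,:] = [+0.0000  -0.8997  -0.4083  -0.4052  +0.0166  +0.1388]
  T[4,:] = [+0.0000  +1.1356  +0.4135  +0.2710  -0.2433  -0.3617]
  T[5,:] = [+0.0000  -0.0211  -0.1795  -0.3399  -0.2095  +0.2088]
moduli |λ_i(T)| = 1.1443, 0.3605, 0.2523, 0.2523, 0.1898, 0.0000.
spectral radius ρ = 1.1443; 1.1443 > 1 ⇒ diverges.

no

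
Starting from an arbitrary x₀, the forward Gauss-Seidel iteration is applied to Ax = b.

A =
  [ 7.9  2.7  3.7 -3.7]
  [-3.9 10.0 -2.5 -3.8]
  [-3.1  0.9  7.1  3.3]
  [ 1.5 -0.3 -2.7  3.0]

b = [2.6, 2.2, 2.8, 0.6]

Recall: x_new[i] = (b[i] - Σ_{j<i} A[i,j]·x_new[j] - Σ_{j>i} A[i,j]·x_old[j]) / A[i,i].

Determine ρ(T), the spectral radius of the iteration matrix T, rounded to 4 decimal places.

Let D = diag(7.9, 10, 7.1, 3); L, U the strict triangles.
T_GS = -(D+L)⁻¹U: row 0 first, T[0,1] = -(2.7)/(7.9) = -0.3418; later rows by forward substitution.
  T[0,:] = [+0.0000  -0.3418  -0.4684  +0.4684]
  T[1,:] = [+0.0000  -0.1333  +0.0673  +0.5627]
  T[2,:] = [+0.0000  -0.1323  -0.2130  -0.3316]
  T[3,:] = [+0.0000  +0.0385  +0.0492  -0.4764]
moduli |λ_i(T)| = 0.5152, 0.1963, 0.1963, 0.0000.
ρ(T) = max|λ| = 0.5152; 0.5152 < 1: convergent.

0.5152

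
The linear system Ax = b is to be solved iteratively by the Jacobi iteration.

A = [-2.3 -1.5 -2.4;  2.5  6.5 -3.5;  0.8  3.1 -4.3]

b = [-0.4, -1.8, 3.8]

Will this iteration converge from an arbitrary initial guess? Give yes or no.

yes

Let D = diag(-2.3, 6.5, -4.3); L, U the strict triangles.
Jacobi: T = -D⁻¹(L+U), T[1,2] = -(-3.5)/(6.5) = +0.5385; T[1,1] = 0.
  T[0,:] = [+0.0000  -0.6522  -1.0435]
  T[1,:] = [-0.3846  +0.0000  +0.5385]
  T[2,:] = [+0.1860  +0.7209  +0.0000]
|roots of det(T-λI)|: 0.8430, 0.5155, 0.5155.
ρ(T) = max|λ| = 0.8430; 0.8430 < 1: convergent.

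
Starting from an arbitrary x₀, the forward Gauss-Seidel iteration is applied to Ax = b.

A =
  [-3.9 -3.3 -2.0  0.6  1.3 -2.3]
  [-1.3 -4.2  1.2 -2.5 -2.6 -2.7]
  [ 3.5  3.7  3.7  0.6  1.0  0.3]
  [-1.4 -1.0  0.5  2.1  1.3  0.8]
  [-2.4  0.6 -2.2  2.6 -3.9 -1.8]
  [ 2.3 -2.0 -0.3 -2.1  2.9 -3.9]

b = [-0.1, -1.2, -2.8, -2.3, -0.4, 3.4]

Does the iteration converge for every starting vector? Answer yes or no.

no

A = D + L + U where D = diag(-3.9, -4.2, 3.7, 2.1, -3.9, -3.9).
GS T = -(D+L)⁻¹U: row 0 first, T[0,2] = -(-2)/(-3.9) = -0.5128; later rows by forward substitution.
  T[0,:] = [+0.0000  -0.8462  -0.5128  +0.1538  +0.3333  -0.5897]
  T[1,:] = [+0.0000  +0.2619  +0.4444  -0.6429  -0.7222  -0.4603]
  T[2,:] = [+0.0000  +0.5385  +0.0407  +0.3352  +0.1366  +0.9371]
  T[3,:] = [+0.0000  -0.5676  -0.1399  -0.2834  -0.7733  -1.2164]
  T[4,:] = [+0.0000  -0.1212  +0.2677  -0.5715  -0.9088  -1.5090]
  T[5,:] = [+0.0000  -0.4592  -0.2590  +0.1222  +0.2970  -0.6509]
eigenvalue magnitudes: 1.3758, 0.5245, 0.4565, 0.1416, 0.1416, 0.0000.
ρ = 1.3758; 1.3758 > 1: divergent.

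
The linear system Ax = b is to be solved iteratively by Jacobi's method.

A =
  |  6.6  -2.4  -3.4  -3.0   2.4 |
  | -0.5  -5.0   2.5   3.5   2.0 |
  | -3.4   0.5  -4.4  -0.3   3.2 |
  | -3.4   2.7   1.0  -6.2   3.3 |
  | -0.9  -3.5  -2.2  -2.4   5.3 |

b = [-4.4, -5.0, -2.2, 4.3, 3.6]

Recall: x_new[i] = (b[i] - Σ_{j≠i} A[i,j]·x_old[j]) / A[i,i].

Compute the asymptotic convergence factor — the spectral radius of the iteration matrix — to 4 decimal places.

1.1384

Split A = D + L + U, D = diag(6.6, -5, -4.4, -6.2, 5.3).
Jacobi T = -D⁻¹(L+U): T[1,3] = -(3.5)/(-5) = +0.7000; T[1,1] = 0.
  T[0,:] = [+0.0000  +0.3636  +0.5152  +0.4545  -0.3636]
  T[1,:] = [-0.1000  +0.0000  +0.5000  +0.7000  +0.4000]
  T[2,:] = [-0.7727  +0.1136  +0.0000  -0.0682  +0.7273]
  T[3,:] = [-0.5484  +0.4355  +0.1613  +0.0000  +0.5323]
  T[4,:] = [+0.1698  +0.6604  +0.4151  +0.4528  +0.0000]
|λ(T)| sorted: 1.1384, 0.7363, 0.7363, 0.6166, 0.0409.
ρ = 1.1384; 1.1384 > 1, so it fails to converge.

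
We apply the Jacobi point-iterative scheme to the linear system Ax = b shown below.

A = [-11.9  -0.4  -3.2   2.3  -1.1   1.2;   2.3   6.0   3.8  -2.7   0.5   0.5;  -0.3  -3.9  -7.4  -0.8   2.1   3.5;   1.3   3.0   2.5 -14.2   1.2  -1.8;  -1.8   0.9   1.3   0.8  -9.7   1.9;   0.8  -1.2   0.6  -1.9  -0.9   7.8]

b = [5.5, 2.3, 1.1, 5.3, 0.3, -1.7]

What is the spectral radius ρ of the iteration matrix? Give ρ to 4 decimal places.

Write A = D+L+U with D = diag(-11.9, 6, -7.4, -14.2, -9.7, 7.8).
Jacobi: T = -D⁻¹(L+U), T[1,3] = -(-2.7)/(6) = +0.4500; T[1,1] = 0.
  T[0,:] = [+0.0000  -0.0336  -0.2689  +0.1933  -0.0924  +0.1008]
  T[1,:] = [-0.3833  +0.0000  -0.6333  +0.4500  -0.0833  -0.0833]
  T[2,:] = [-0.0405  -0.5270  +0.0000  -0.1081  +0.2838  +0.4730]
  T[3,:] = [+0.0915  +0.2113  +0.1761  +0.0000  +0.0845  -0.1268]
  T[4,:] = [-0.1856  +0.0928  +0.1340  +0.0825  +0.0000  +0.1959]
  T[5,:] = [-0.1026  +0.1538  -0.0769  +0.2436  +0.1154  +0.0000]
eigenvalue magnitudes: 0.7532, 0.4444, 0.3081, 0.3081, 0.1965, 0.0066.
spectral radius ρ = 0.7532; 0.7532 < 1 ⇒ converges.

0.7532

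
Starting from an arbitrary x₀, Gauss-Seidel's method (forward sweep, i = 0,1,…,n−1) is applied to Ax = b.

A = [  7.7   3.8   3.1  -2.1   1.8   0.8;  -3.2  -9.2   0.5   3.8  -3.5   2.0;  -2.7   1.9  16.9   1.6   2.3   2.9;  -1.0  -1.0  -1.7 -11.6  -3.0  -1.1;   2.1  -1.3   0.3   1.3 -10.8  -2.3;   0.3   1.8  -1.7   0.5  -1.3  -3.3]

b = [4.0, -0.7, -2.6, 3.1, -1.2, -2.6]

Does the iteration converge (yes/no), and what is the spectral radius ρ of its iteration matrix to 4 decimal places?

Write A = D+L+U with D = diag(7.7, -9.2, 16.9, -11.6, -10.8, -3.3).
Gauss-Seidel: T = -(D+L)⁻¹U, row 0 first, T[0,1] = -(3.8)/(7.7) = -0.4935; later rows by forward substitution.
  T[0,:] = [+0.0000 -0.4935 -0.4026 +0.2727 -0.2338 -0.1039]
  T[1,:] = [+0.0000 +0.1717 +0.1944 +0.3182 -0.2991 +0.2535]
  T[2,:] = [+0.0000 -0.0981 -0.0862 -0.0869 -0.1398 -0.2167]
  T[3,:] = [+0.0000 +0.0421 +0.0306 -0.0382 -0.1922 -0.0760]
  T[4,:] = [+0.0000 -0.1143 -0.1004 +0.0077 -0.0365 -0.2788]
  T[5,:] = [+0.0000 +0.1507 +0.1580 +0.2343 -0.1271 +0.3388]
moduli |λ_i(T)| = 0.5481, 0.1698, 0.1698, 0.0284, 0.0284, 0.0000.
spectral radius ρ = 0.5481; 0.5481 < 1: convergent.

yes, ρ = 0.5481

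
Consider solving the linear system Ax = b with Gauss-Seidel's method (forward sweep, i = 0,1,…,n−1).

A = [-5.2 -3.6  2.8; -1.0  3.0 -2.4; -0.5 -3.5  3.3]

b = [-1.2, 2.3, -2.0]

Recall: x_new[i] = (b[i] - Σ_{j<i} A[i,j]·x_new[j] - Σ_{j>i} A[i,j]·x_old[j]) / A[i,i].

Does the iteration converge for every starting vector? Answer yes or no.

Split A = D + L + U, D = diag(-5.2, 3, 3.3).
T_GS = -(D+L)⁻¹U: row 0 first, T[0,1] = -(-3.6)/(-5.2) = -0.6923; later rows by forward substitution.
  T[0,:] = [+0.0000  -0.6923  +0.5385]
  T[1,:] = [+0.0000  -0.2308  +0.9795]
  T[2,:] = [+0.0000  -0.3497  +1.1204]
|λ(T)| sorted: 0.7824, 0.1073, 0.0000.
ρ(T) = max|λ| = 0.7824; 0.7824 < 1, so it converges for any x₀.

yes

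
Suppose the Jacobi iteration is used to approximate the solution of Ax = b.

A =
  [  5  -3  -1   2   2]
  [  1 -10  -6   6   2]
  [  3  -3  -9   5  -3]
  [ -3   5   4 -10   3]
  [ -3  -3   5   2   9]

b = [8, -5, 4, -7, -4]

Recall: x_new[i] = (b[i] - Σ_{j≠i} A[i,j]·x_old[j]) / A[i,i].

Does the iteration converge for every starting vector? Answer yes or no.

no

Split A = D + L + U, D = diag(5, -10, -9, -10, 9).
Jacobi T = -D⁻¹(L+U): T[1,3] = -(6)/(-10) = +0.6000; T[1,1] = 0.
  T[0,:] = [+0.0000  +0.6000  +0.2000  -0.4000  -0.4000]
  T[1,:] = [+0.1000  +0.0000  -0.6000  +0.6000  +0.2000]
  T[2,:] = [+0.3333  -0.3333  +0.0000  +0.5556  -0.3333]
  T[3,:] = [-0.3000  +0.5000  +0.4000  +0.0000  +0.3000]
  T[4,:] = [+0.3333  +0.3333  -0.5556  -0.2222  +0.0000]
|λ(T)| sorted: 1.2469, 0.6565, 0.6565, 0.3769, 0.3769.
ρ(T) = max|λ| = 1.2469; 1.2469 > 1, so it fails to converge.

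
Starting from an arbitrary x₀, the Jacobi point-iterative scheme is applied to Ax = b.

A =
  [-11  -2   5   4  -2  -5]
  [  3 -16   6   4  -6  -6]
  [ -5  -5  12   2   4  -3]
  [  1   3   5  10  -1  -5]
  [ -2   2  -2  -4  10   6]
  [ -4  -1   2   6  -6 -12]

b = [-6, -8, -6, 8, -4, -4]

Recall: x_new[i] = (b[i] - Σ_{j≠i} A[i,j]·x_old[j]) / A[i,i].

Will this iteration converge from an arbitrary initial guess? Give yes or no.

no

Diagonal D = diag(-11, -16, 12, 10, 10, -12); L, U strict lower/upper.
Jacobi T = -D⁻¹(L+U): T[2,3] = -(2)/(12) = -0.1667; T[2,2] = 0.
  T[0,:] = [+0.0000 -0.1818 +0.4545 +0.3636 -0.1818 -0.4545]
  T[1,:] = [+0.1875 +0.0000 +0.3750 +0.2500 -0.3750 -0.3750]
  T[2,:] = [+0.4167 +0.4167 +0.0000 -0.1667 -0.3333 +0.2500]
  T[3,:] = [-0.1000 -0.3000 -0.5000 +0.0000 +0.1000 +0.5000]
  T[4,:] = [+0.2000 -0.2000 +0.2000 +0.4000 +0.0000 -0.6000]
  T[5,:] = [-0.3333 -0.0833 +0.1667 +0.5000 -0.5000 +0.0000]
|eigenvalues of T|: 1.1689, 0.6332, 0.6332, 0.2027, 0.2027, 0.1863.
ρ(T) = max|λ| = 1.1689; 1.1689 > 1, so it fails to converge.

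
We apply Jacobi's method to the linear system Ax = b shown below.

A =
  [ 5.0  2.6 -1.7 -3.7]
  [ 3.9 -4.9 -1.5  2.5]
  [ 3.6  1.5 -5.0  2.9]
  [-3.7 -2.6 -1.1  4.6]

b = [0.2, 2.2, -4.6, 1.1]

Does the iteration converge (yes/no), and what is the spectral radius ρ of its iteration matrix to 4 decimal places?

no, ρ = 1.1570

Let D = diag(5, -4.9, -5, 4.6); L, U the strict triangles.
Jacobi T = -D⁻¹(L+U): T[2,0] = -(3.6)/(-5) = +0.7200; T[2,2] = 0.
  T[0,:] = [+0.0000  -0.5200  +0.3400  +0.7400]
  T[1,:] = [+0.7959  +0.0000  -0.3061  +0.5102]
  T[2,:] = [+0.7200  +0.3000  +0.0000  +0.5800]
  T[3,:] = [+0.8043  +0.5652  +0.2391  +0.0000]
|roots of det(T-λI)|: 1.1570, 0.5323, 0.4947, 0.4947.
ρ = 1.1570; 1.1570 > 1, so it fails to converge.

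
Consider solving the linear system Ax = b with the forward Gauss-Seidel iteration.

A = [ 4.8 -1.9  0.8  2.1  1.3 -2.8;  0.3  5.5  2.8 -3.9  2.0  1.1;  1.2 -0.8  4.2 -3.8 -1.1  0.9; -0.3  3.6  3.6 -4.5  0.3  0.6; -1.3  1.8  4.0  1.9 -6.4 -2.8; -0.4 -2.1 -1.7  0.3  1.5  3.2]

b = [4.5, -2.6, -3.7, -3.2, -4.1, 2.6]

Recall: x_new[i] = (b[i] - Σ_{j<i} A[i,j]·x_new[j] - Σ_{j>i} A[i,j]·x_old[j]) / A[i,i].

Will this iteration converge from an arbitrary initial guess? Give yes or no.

A = D + L + U where D = diag(4.8, 5.5, 4.2, -4.5, -6.4, 3.2).
GS T = -(D+L)⁻¹U: row 0 first, T[0,5] = -(-2.8)/(4.8) = +0.5833; later rows by forward substitution.
  T[0,:] = [+0.0000 +0.3958 -0.1667 -0.4375 -0.2708 +0.5833]
  T[1,:] = [+0.0000 -0.0216 -0.5000 +0.7330 -0.3489 -0.2318]
  T[2,:] = [+0.0000 -0.1172 -0.0476 +1.1694 +0.2728 -0.4251]
  T[3,:] = [+0.0000 -0.1374 -0.4270 +1.5510 +0.0239 -0.4311]
  T[4,:] = [+0.0000 -0.2005 -0.2633 +1.4863 +0.1345 -1.0149]
  T[5,:] = [+0.0000 +0.0799 -0.2108 +0.2054 -0.1831 +0.2111]
moduli |λ_i(T)| = 1.1936, 0.6193, 0.1109, 0.1109, 0.0731, 0.0000.
ρ(T) = max|λ| = 1.1936; 1.1936 > 1, so it fails to converge.

no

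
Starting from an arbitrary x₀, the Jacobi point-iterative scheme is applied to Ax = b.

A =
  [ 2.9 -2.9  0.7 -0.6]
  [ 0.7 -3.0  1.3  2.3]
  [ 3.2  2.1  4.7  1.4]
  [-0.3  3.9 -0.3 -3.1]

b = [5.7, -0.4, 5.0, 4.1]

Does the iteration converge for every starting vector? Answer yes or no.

Let D = diag(2.9, -3, 4.7, -3.1); L, U the strict triangles.
Jacobi T = -D⁻¹(L+U): T[1,2] = -(1.3)/(-3) = +0.4333; T[1,1] = 0.
  T[0,:] = [+0.0000, +1.0000, -0.2414, +0.2069]
  T[1,:] = [+0.2333, +0.0000, +0.4333, +0.7667]
  T[2,:] = [-0.6809, -0.4468, +0.0000, -0.2979]
  T[3,:] = [-0.0968, +1.2581, -0.0968, +0.0000]
|roots of det(T-λI)|: 1.1835, 0.7585, 0.7585, 0.2463.
ρ(T) = max|λ| = 1.1835; 1.1835 > 1 ⇒ diverges.

no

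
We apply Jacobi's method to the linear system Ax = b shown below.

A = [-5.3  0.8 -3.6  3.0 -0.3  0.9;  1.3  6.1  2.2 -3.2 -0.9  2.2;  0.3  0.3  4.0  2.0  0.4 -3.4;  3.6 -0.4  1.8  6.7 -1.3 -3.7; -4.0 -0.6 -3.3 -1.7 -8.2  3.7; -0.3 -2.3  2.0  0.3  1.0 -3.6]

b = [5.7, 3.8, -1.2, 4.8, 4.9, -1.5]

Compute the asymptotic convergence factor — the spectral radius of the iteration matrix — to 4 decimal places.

1.1903

Write A = D+L+U with D = diag(-5.3, 6.1, 4, 6.7, -8.2, -3.6).
T_J = -D⁻¹(L+U): T[4,1] = -(-0.6)/(-8.2) = -0.0732; T[4,4] = 0.
  T[0,:] = [+0.0000 +0.1509 -0.6792 +0.5660 -0.0566 +0.1698]
  T[1,:] = [-0.2131 +0.0000 -0.3607 +0.5246 +0.1475 -0.3607]
  T[2,:] = [-0.0750 -0.0750 +0.0000 -0.5000 -0.1000 +0.8500]
  T[3,:] = [-0.5373 +0.0597 -0.2687 +0.0000 +0.1940 +0.5522]
  T[4,:] = [-0.4878 -0.0732 -0.4024 -0.2073 +0.0000 +0.4512]
  T[5,:] = [-0.0833 -0.6389 +0.5556 +0.0833 +0.2778 +0.0000]
|eigenvalues of T|: 1.1903, 0.7742, 0.6607, 0.6607, 0.1763, 0.0341.
ρ(T) = max|λ| = 1.1903; 1.1903 > 1, so it fails to converge.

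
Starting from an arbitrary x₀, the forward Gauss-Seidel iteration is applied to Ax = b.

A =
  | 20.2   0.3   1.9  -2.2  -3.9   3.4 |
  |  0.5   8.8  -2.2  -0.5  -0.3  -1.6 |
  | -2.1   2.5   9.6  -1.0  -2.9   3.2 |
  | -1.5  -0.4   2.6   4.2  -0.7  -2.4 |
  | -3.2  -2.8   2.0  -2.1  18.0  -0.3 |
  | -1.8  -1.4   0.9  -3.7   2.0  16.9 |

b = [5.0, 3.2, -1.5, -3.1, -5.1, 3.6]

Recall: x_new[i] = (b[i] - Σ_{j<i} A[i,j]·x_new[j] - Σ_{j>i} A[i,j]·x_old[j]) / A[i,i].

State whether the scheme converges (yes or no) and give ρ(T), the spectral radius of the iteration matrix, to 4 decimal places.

Let D = diag(20.2, 8.8, 9.6, 4.2, 18, 16.9); L, U the strict triangles.
Gauss-Seidel: T = -(D+L)⁻¹U, row 0 first, T[0,4] = -(-3.9)/(20.2) = +0.1931; later rows by forward substitution.
  T[0,:] = [+0.0000, -0.0149, -0.0941, +0.1089, +0.1931, -0.1683]
  T[1,:] = [+0.0000, +0.0008, +0.2553, +0.0506, +0.0231, +0.1914]
  T[2,:] = [+0.0000, -0.0035, -0.0871, +0.1148, +0.3383, -0.4200]
  T[3,:] = [+0.0000, -0.0031, +0.0446, -0.0274, +0.0284, +0.7895]
  T[4,:] = [+0.0000, -0.0025, +0.0379, +0.0113, +0.0036, +0.1553]
  T[5,:] = [+0.0000, -0.0017, +0.0211, +0.0024, +0.0102, +0.1748]
|eigenvalues of T|: 0.2137, 0.1194, 0.0392, 0.0166, 0.0069, 0.0000.
spectral radius ρ = 0.2137; 0.2137 < 1 ⇒ converges.

yes, ρ = 0.2137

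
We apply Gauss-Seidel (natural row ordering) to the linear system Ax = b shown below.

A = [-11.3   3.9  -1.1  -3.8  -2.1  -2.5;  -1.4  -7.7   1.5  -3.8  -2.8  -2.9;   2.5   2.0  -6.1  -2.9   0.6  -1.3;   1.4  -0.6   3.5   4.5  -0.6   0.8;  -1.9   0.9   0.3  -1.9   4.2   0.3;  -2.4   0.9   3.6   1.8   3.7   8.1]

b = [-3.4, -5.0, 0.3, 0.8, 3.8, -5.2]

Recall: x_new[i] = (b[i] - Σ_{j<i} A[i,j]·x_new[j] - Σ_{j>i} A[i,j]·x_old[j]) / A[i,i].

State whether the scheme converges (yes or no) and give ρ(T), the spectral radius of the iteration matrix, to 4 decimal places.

Diagonal D = diag(-11.3, -7.7, -6.1, 4.5, 4.2, 8.1); L, U strict lower/upper.
Gauss-Seidel: T = -(D+L)⁻¹U, row 0 first, T[0,5] = -(-2.5)/(-11.3) = -0.2212; later rows by forward substitution.
  T[0,:] = [+0.0000, +0.3451, -0.0973, -0.3363, -0.1858, -0.2212]
  T[1,:] = [+0.0000, -0.0628, +0.2125, -0.4324, -0.3298, -0.3364]
  T[2,:] = [+0.0000, +0.1209, +0.0298, -0.7550, -0.0860, -0.4141]
  T[3,:] = [+0.0000, -0.2098, +0.0355, +0.6342, +0.2140, +0.1683]
  T[4,:] = [+0.0000, +0.0661, -0.0757, +0.2813, +0.0896, +0.0063]
  T[5,:] = [+0.0000, +0.0720, -0.0390, +0.0145, -0.0687, +0.1156]
|eigenvalues of T|: 0.8525, 0.2305, 0.2305, 0.1477, 0.0135, 0.0000.
ρ = 0.8525; 0.8525 < 1: convergent.

yes, ρ = 0.8525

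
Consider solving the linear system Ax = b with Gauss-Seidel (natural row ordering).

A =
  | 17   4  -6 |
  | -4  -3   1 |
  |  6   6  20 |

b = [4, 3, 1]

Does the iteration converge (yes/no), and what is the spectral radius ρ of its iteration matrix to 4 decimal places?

Diagonal D = diag(17, -3, 20); L, U strict lower/upper.
GS T = -(D+L)⁻¹U: row 0 first, T[0,1] = -(4)/(17) = -0.2353; later rows by forward substitution.
  T[0,:] = [+0.0000 -0.2353 +0.3529]
  T[1,:] = [+0.0000 +0.3137 -0.1373]
  T[2,:] = [+0.0000 -0.0235 -0.0647]
moduli |λ_i(T)| = 0.3221, 0.0731, 0.0000.
ρ(T) = max|λ| = 0.3221; 0.3221 < 1: convergent.

yes, ρ = 0.3221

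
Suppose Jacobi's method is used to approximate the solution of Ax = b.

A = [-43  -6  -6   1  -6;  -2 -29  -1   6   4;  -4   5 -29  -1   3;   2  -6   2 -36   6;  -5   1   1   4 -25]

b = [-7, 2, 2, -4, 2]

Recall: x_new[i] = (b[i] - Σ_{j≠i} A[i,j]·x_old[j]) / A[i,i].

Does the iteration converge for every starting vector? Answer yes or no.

Diagonal D = diag(-43, -29, -29, -36, -25); L, U strict lower/upper.
Jacobi: T = -D⁻¹(L+U), T[2,3] = -(-1)/(-29) = -0.0345; T[2,2] = 0.
  T[0,:] = [+0.0000  -0.1395  -0.1395  +0.0233  -0.1395]
  T[1,:] = [-0.0690  +0.0000  -0.0345  +0.2069  +0.1379]
  T[2,:] = [-0.1379  +0.1724  +0.0000  -0.0345  +0.1034]
  T[3,:] = [+0.0556  -0.1667  +0.0556  +0.0000  +0.1667]
  T[4,:] = [-0.2000  +0.0400  +0.0400  +0.1600  +0.0000]
|roots of det(T-λI)|: 0.3299, 0.2302, 0.1904, 0.1904, 0.1198.
ρ(T) = max|λ| = 0.3299; 0.3299 < 1 ⇒ converges.

yes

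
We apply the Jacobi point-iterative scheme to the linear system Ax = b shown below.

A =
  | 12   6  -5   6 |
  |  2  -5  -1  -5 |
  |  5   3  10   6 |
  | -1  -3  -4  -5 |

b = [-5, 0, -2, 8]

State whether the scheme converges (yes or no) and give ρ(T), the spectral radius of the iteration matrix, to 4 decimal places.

no, ρ = 1.2460

Diagonal D = diag(12, -5, 10, -5); L, U strict lower/upper.
Jacobi: T = -D⁻¹(L+U), T[0,1] = -(6)/(12) = -0.5000; T[0,0] = 0.
  T[0,:] = [+0.0000 -0.5000 +0.4167 -0.5000]
  T[1,:] = [+0.4000 +0.0000 -0.2000 -1.0000]
  T[2,:] = [-0.5000 -0.3000 +0.0000 -0.6000]
  T[3,:] = [-0.2000 -0.6000 -0.8000 +0.0000]
|λ(T)| sorted: 1.2460, 0.8862, 0.6341, 0.6341.
ρ(T) = max|λ| = 1.2460; 1.2460 > 1 ⇒ diverges.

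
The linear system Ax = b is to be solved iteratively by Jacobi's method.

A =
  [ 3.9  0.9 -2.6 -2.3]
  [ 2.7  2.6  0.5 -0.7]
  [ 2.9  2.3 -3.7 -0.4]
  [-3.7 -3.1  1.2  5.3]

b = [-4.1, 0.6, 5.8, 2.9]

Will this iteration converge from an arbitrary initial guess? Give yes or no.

no

Write A = D+L+U with D = diag(3.9, 2.6, -3.7, 5.3).
Jacobi T = -D⁻¹(L+U): T[0,2] = -(-2.6)/(3.9) = +0.6667; T[0,0] = 0.
  T[0,:] = [+0.0000 -0.2308 +0.6667 +0.5897]
  T[1,:] = [-1.0385 +0.0000 -0.1923 +0.2692]
  T[2,:] = [+0.7838 +0.6216 +0.0000 -0.1081]
  T[3,:] = [+0.6981 +0.5849 -0.2264 +0.0000]
|roots of det(T-λI)|: 1.4113, 0.7462, 0.7462, 0.1586.
ρ(T) = max|λ| = 1.4113; 1.4113 > 1 ⇒ diverges.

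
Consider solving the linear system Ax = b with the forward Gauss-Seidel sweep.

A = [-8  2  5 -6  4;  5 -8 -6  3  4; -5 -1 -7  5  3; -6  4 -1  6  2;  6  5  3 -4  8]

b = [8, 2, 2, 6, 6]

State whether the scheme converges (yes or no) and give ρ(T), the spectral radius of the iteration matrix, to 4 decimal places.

no, ρ = 1.6243

A = D + L + U where D = diag(-8, -8, -7, 6, 8).
T_GS = -(D+L)⁻¹U: row 0 first, T[0,2] = -(5)/(-8) = +0.6250; later rows by forward substitution.
  T[0,:] = [+0.0000, +0.2500, +0.6250, -0.7500, +0.5000]
  T[1,:] = [+0.0000, +0.1562, -0.3594, -0.0938, +0.8125]
  T[2,:] = [+0.0000, -0.2009, -0.3951, +1.2634, -0.0446]
  T[3,:] = [+0.0000, +0.1124, +0.7987, -0.4769, -0.3824]
  T[4,:] = [+0.0000, -0.1536, +0.3034, -0.0911, -1.0573]
eigenvalue magnitudes: 1.6243, 0.7329, 0.5311, 0.0530, 0.0000.
ρ(T) = max|λ| = 1.6243; 1.6243 > 1: divergent.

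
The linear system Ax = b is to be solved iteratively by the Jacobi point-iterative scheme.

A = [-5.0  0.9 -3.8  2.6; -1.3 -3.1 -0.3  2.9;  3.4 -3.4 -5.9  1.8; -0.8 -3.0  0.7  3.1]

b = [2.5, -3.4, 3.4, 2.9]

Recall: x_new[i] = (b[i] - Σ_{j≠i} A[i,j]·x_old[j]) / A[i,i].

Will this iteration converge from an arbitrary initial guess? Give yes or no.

no

Diagonal D = diag(-5, -3.1, -5.9, 3.1); L, U strict lower/upper.
T_J = -D⁻¹(L+U): T[0,1] = -(0.9)/(-5) = +0.1800; T[0,0] = 0.
  T[0,:] = [+0.0000, +0.1800, -0.7600, +0.5200]
  T[1,:] = [-0.4194, +0.0000, -0.0968, +0.9355]
  T[2,:] = [+0.5763, -0.5763, +0.0000, +0.3051]
  T[3,:] = [+0.2581, +0.9677, -0.2258, +0.0000]
moduli |λ_i(T)| = 1.1241, 0.8581, 0.7228, 0.7228.
ρ = 1.1241; 1.1241 > 1, so it fails to converge.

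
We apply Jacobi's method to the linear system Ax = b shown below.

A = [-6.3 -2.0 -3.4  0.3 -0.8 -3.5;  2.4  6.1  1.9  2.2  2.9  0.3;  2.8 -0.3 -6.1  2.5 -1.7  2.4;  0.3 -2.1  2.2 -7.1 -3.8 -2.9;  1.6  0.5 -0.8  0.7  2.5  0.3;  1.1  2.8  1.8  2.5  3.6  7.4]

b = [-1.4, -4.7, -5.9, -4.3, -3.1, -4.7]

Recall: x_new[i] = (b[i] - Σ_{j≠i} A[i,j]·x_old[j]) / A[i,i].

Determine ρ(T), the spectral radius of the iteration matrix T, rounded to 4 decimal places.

Split A = D + L + U, D = diag(-6.3, 6.1, -6.1, -7.1, 2.5, 7.4).
Jacobi: T = -D⁻¹(L+U), T[0,1] = -(-2)/(-6.3) = -0.3175; T[0,0] = 0.
  T[0,:] = [+0.0000, -0.3175, -0.5397, +0.0476, -0.1270, -0.5556]
  T[1,:] = [-0.3934, +0.0000, -0.3115, -0.3607, -0.4754, -0.0492]
  T[2,:] = [+0.4590, -0.0492, +0.0000, +0.4098, -0.2787, +0.3934]
  T[3,:] = [+0.0423, -0.2958, +0.3099, +0.0000, -0.5352, -0.4085]
  T[4,:] = [-0.6400, -0.2000, +0.3200, -0.2800, +0.0000, -0.1200]
  T[5,:] = [-0.1486, -0.3784, -0.2432, -0.3378, -0.4865, +0.0000]
moduli |λ_i(T)| = 1.1283, 0.7032, 0.7032, 0.6272, 0.3430, 0.3250.
ρ = 1.1283; 1.1283 > 1: divergent.

1.1283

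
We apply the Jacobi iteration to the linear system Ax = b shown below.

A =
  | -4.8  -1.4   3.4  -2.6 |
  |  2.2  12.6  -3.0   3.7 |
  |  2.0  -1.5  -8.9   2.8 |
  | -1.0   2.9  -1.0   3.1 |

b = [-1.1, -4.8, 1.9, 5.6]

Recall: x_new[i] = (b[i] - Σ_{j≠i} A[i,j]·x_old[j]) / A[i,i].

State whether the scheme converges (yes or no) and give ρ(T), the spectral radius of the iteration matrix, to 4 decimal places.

yes, ρ = 0.7110

Let D = diag(-4.8, 12.6, -8.9, 3.1); L, U the strict triangles.
Jacobi: T = -D⁻¹(L+U), T[2,1] = -(-1.5)/(-8.9) = -0.1685; T[2,2] = 0.
  T[0,:] = [+0.0000 -0.2917 +0.7083 -0.5417]
  T[1,:] = [-0.1746 +0.0000 +0.2381 -0.2937]
  T[2,:] = [+0.2247 -0.1685 +0.0000 +0.3146]
  T[3,:] = [+0.3226 -0.9355 +0.3226 +0.0000]
|λ(T)| sorted: 0.7110, 0.5206, 0.1869, 0.1869.
spectral radius ρ = 0.7110; 0.7110 < 1 ⇒ converges.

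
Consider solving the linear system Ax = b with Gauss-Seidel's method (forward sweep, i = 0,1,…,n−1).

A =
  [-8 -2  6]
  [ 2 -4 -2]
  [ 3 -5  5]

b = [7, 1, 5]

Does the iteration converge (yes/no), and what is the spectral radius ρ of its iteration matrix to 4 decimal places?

yes, ρ = 0.5679

Let D = diag(-8, -4, 5); L, U the strict triangles.
T_GS = -(D+L)⁻¹U: row 0 first, T[0,2] = -(6)/(-8) = +0.7500; later rows by forward substitution.
  T[0,:] = [+0.0000, -0.2500, +0.7500]
  T[1,:] = [+0.0000, -0.1250, -0.1250]
  T[2,:] = [+0.0000, +0.0250, -0.5750]
eigenvalue magnitudes: 0.5679, 0.1321, 0.0000.
ρ(T) = max|λ| = 0.5679; 0.5679 < 1 ⇒ converges.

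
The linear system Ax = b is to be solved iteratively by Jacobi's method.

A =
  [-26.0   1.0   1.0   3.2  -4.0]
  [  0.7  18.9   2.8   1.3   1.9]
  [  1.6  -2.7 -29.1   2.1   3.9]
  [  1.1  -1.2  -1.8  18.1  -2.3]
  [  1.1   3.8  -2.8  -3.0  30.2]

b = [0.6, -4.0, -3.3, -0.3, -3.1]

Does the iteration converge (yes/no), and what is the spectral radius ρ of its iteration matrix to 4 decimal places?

yes, ρ = 0.2773

Diagonal D = diag(-26, 18.9, -29.1, 18.1, 30.2); L, U strict lower/upper.
Jacobi: T = -D⁻¹(L+U), T[3,0] = -(1.1)/(18.1) = -0.0608; T[3,3] = 0.
  T[0,:] = [+0.0000 +0.0385 +0.0385 +0.1231 -0.1538]
  T[1,:] = [-0.0370 +0.0000 -0.1481 -0.0688 -0.1005]
  T[2,:] = [+0.0550 -0.0928 +0.0000 +0.0722 +0.1340]
  T[3,:] = [-0.0608 +0.0663 +0.0994 +0.0000 +0.1271]
  T[4,:] = [-0.0364 -0.1258 +0.0927 +0.0993 +0.0000]
|eigenvalues of T|: 0.2773, 0.1627, 0.1627, 0.0929, 0.0929.
ρ(T) = max|λ| = 0.2773; 0.2773 < 1, so it converges for any x₀.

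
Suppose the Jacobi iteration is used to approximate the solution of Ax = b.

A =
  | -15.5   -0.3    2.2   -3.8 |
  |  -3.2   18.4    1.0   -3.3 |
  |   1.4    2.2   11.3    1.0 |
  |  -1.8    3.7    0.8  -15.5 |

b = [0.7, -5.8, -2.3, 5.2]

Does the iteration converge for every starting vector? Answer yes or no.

Let D = diag(-15.5, 18.4, 11.3, -15.5); L, U the strict triangles.
T_J = -D⁻¹(L+U): T[0,1] = -(-0.3)/(-15.5) = -0.0194; T[0,0] = 0.
  T[0,:] = [+0.0000 -0.0194 +0.1419 -0.2452]
  T[1,:] = [+0.1739 +0.0000 -0.0543 +0.1793]
  T[2,:] = [-0.1239 -0.1947 +0.0000 -0.0885]
  T[3,:] = [-0.1161 +0.2387 +0.0516 +0.0000]
|λ(T)| sorted: 0.3174, 0.1695, 0.1695, 0.0611.
ρ = 0.3174; 0.3174 < 1, so it converges for any x₀.

yes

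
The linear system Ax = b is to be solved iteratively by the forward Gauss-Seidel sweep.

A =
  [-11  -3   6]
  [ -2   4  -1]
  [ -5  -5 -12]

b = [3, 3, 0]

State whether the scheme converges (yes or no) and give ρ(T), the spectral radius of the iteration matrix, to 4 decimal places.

Diagonal D = diag(-11, 4, -12); L, U strict lower/upper.
GS T = -(D+L)⁻¹U: row 0 first, T[0,1] = -(-3)/(-11) = -0.2727; later rows by forward substitution.
  T[0,:] = [+0.0000  -0.2727  +0.5455]
  T[1,:] = [+0.0000  -0.1364  +0.5227]
  T[2,:] = [+0.0000  +0.1705  -0.4451]
|eigenvalues of T|: 0.6268, 0.0453, 0.0000.
ρ = 0.6268; 0.6268 < 1 ⇒ converges.

yes, ρ = 0.6268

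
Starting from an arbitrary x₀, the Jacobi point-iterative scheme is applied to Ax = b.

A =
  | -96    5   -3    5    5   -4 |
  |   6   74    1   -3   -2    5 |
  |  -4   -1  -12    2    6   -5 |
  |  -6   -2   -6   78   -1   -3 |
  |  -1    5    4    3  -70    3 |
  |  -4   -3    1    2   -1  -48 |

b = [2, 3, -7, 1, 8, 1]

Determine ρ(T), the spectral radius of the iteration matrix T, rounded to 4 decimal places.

0.2721

Let D = diag(-96, 74, -12, 78, -70, -48); L, U the strict triangles.
Jacobi: T = -D⁻¹(L+U), T[5,1] = -(-3)/(-48) = -0.0625; T[5,5] = 0.
  T[0,:] = [+0.0000  +0.0521  -0.0312  +0.0521  +0.0521  -0.0417]
  T[1,:] = [-0.0811  +0.0000  -0.0135  +0.0405  +0.0270  -0.0676]
  T[2,:] = [-0.3333  -0.0833  +0.0000  +0.1667  +0.5000  -0.4167]
  T[3,:] = [+0.0769  +0.0256  +0.0769  +0.0000  +0.0128  +0.0385]
  T[4,:] = [-0.0143  +0.0714  +0.0571  +0.0429  +0.0000  +0.0429]
  T[5,:] = [-0.0833  -0.0625  +0.0208  +0.0417  -0.0208  +0.0000]
|roots of det(T-λI)|: 0.2721, 0.2053, 0.0783, 0.0783, 0.0548, 0.0476.
ρ = 0.2721; 0.2721 < 1: convergent.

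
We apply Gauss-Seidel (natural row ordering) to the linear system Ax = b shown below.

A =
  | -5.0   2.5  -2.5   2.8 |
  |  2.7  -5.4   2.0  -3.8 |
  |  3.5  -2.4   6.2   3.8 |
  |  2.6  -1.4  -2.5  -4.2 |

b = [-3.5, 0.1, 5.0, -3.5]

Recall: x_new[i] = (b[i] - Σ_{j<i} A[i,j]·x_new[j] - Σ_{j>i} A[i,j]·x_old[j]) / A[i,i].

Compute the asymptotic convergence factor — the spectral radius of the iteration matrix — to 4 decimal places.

Let D = diag(-5, -5.4, 6.2, -4.2); L, U the strict triangles.
GS T = -(D+L)⁻¹U: row 0 first, T[0,1] = -(2.5)/(-5) = +0.5000; later rows by forward substitution.
  T[0,:] = [+0.0000 +0.5000 -0.5000 +0.5600]
  T[1,:] = [+0.0000 +0.2500 +0.1204 -0.4237]
  T[2,:] = [+0.0000 -0.1855 +0.3289 -1.0930]
  T[3,:] = [+0.0000 +0.3366 -0.5454 +1.1385]
eigenvalue magnitudes: 1.4748, 0.3710, 0.1284, 0.0000.
ρ = 1.4748; 1.4748 > 1, so it fails to converge.

1.4748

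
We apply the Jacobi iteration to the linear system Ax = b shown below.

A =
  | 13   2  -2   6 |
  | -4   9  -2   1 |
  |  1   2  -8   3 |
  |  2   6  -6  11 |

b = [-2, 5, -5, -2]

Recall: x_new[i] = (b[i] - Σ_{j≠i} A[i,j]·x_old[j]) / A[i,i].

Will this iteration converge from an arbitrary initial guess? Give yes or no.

Split A = D + L + U, D = diag(13, 9, -8, 11).
T_J = -D⁻¹(L+U): T[1,3] = -(1)/(9) = -0.1111; T[1,1] = 0.
  T[0,:] = [+0.0000 -0.1538 +0.1538 -0.4615]
  T[1,:] = [+0.4444 +0.0000 +0.2222 -0.1111]
  T[2,:] = [+0.1250 +0.2500 +0.0000 +0.3750]
  T[3,:] = [-0.1818 -0.5455 +0.5455 +0.0000]
|eigenvalues of T|: 0.5643, 0.4480, 0.3623, 0.2460.
ρ(T) = max|λ| = 0.5643; 0.5643 < 1 ⇒ converges.

yes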